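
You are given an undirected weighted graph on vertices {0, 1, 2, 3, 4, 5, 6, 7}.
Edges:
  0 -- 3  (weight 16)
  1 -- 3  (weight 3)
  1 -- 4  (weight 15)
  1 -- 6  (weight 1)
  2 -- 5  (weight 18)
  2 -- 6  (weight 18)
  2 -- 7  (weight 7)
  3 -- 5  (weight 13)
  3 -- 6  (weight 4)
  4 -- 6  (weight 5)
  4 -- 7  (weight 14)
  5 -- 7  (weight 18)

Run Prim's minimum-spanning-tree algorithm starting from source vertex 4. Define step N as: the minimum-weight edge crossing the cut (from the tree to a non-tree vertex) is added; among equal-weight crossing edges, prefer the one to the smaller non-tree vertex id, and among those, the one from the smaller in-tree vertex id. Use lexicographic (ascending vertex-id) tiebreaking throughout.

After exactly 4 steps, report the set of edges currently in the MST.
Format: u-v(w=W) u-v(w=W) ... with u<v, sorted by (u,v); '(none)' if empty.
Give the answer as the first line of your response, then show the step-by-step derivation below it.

1-3(w=3) 1-6(w=1) 3-5(w=13) 4-6(w=5)

step 1: add edge 4-6 (w=5); MST = {4-6(w=5)}
step 2: add edge 1-6 (w=1); MST = {1-6(w=1) 4-6(w=5)}
step 3: add edge 1-3 (w=3); MST = {1-3(w=3) 1-6(w=1) 4-6(w=5)}
step 4: add edge 3-5 (w=13); MST = {1-3(w=3) 1-6(w=1) 3-5(w=13) 4-6(w=5)}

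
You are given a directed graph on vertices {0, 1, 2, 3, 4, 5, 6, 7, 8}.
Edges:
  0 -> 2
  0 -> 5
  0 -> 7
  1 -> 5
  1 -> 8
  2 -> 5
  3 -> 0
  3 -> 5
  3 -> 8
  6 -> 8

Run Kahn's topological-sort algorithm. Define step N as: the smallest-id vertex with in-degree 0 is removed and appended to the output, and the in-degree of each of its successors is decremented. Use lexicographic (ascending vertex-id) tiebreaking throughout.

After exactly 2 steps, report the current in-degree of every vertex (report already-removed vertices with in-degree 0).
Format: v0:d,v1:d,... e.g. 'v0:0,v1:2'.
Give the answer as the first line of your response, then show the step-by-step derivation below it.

v0:0,v1:0,v2:1,v3:0,v4:0,v5:2,v6:0,v7:1,v8:1

step 1: output 1; order=[1]; indeg=(1,0,1,0,0,3,0,1,2)
step 2: output 3; order=[1,3]; indeg=(0,0,1,0,0,2,0,1,1)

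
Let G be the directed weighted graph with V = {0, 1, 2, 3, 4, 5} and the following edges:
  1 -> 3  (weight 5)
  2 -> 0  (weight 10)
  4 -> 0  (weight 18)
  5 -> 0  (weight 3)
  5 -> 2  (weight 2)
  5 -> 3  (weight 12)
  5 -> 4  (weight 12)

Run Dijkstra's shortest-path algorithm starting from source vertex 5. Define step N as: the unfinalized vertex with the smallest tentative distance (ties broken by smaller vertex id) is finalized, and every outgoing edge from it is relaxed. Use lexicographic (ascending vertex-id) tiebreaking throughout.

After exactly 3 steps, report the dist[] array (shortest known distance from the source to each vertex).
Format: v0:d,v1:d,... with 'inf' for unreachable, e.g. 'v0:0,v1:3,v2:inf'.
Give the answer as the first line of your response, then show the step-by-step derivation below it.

v0:3,v1:inf,v2:2,v3:12,v4:12,v5:0

step 1: dist = v0:3,v1:inf,v2:2,v3:12,v4:12,v5:0
step 2: dist = v0:3,v1:inf,v2:2,v3:12,v4:12,v5:0
step 3: dist = v0:3,v1:inf,v2:2,v3:12,v4:12,v5:0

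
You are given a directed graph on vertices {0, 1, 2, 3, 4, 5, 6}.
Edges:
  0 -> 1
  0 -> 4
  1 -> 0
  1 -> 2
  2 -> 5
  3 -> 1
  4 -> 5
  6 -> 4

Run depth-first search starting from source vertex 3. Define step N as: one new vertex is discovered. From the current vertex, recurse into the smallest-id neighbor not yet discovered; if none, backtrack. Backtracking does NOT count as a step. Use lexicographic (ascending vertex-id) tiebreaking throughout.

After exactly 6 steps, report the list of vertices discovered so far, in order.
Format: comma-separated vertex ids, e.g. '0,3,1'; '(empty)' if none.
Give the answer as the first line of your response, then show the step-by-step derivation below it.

3,1,0,4,5,2

step 1: discover 3; path=3; order=3
step 2: discover 1; path=3>1; order=3,1
step 3: discover 0; path=3>1>0; order=3,1,0
step 4: discover 4; path=3>1>0>4; order=3,1,0,4
step 5: discover 5; path=3>1>0>4>5; order=3,1,0,4,5
step 6: discover 2; path=3>1>2; order=3,1,0,4,5,2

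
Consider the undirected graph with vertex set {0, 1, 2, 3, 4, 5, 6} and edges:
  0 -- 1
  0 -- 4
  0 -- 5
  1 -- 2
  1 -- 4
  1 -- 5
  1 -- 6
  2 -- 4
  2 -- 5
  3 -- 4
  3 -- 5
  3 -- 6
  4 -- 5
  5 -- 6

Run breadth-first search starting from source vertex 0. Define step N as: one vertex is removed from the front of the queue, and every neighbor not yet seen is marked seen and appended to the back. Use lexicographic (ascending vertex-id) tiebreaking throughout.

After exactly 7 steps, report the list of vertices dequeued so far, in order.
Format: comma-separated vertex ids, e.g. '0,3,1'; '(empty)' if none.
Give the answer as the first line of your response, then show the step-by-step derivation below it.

0,1,4,5,2,6,3

step 1: dequeue 0; queue=[1,4,5]; order=0
step 2: dequeue 1; queue=[4,5,2,6]; order=0,1
step 3: dequeue 4; queue=[5,2,6,3]; order=0,1,4
step 4: dequeue 5; queue=[2,6,3]; order=0,1,4,5
step 5: dequeue 2; queue=[6,3]; order=0,1,4,5,2
step 6: dequeue 6; queue=[3]; order=0,1,4,5,2,6
step 7: dequeue 3; queue=[(empty)]; order=0,1,4,5,2,6,3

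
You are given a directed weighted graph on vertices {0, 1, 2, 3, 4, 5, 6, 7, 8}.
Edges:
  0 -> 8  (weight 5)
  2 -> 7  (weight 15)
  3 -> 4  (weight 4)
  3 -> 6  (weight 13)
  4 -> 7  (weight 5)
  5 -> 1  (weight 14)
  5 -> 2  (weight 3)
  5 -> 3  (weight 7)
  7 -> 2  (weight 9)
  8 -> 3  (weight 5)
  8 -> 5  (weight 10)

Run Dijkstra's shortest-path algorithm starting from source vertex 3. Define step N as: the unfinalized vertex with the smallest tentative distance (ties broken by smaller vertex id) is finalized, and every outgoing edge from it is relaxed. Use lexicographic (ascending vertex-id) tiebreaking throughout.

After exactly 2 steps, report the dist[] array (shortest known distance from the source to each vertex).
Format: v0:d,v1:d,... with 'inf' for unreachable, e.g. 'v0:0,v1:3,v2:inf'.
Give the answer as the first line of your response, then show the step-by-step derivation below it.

v0:inf,v1:inf,v2:inf,v3:0,v4:4,v5:inf,v6:13,v7:9,v8:inf

step 1: dist = v0:inf,v1:inf,v2:inf,v3:0,v4:4,v5:inf,v6:13,v7:inf,v8:inf
step 2: dist = v0:inf,v1:inf,v2:inf,v3:0,v4:4,v5:inf,v6:13,v7:9,v8:inf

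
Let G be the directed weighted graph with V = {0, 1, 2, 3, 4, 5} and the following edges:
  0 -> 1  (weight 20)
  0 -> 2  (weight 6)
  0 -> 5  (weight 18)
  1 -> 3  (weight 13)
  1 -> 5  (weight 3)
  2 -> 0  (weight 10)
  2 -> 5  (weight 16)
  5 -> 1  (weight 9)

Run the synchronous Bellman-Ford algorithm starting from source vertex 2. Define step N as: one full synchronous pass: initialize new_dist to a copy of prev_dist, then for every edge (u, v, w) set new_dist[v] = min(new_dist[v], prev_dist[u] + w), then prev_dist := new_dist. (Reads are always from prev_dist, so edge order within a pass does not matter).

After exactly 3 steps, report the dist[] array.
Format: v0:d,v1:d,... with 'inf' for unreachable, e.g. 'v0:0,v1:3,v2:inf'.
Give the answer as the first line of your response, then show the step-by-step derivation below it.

v0:10,v1:25,v2:0,v3:38,v4:inf,v5:16

step 1: dist = v0:10,v1:inf,v2:0,v3:inf,v4:inf,v5:16
step 2: dist = v0:10,v1:25,v2:0,v3:inf,v4:inf,v5:16
step 3: dist = v0:10,v1:25,v2:0,v3:38,v4:inf,v5:16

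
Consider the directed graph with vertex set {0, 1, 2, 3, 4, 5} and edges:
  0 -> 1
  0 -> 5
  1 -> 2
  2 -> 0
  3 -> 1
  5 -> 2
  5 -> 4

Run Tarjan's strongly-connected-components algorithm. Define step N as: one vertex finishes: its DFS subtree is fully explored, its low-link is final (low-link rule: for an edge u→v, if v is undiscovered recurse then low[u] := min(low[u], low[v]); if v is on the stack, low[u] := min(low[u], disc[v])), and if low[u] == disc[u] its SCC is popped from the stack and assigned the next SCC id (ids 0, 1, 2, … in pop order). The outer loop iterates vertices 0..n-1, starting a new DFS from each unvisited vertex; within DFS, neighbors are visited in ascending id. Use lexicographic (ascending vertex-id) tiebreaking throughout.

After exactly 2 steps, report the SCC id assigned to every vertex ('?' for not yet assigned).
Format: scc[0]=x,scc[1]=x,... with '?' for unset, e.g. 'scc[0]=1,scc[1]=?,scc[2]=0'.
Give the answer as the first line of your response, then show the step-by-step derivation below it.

scc[0]=?,scc[1]=?,scc[2]=?,scc[3]=?,scc[4]=?,scc[5]=?

step 1: low=(low[0]=0,low[1]=1,low[2]=0,low[3]=?,low[4]=?,low[5]=?); scc=(scc[0]=?,scc[1]=?,scc[2]=?,scc[3]=?,scc[4]=?,scc[5]=?)
step 2: low=(low[0]=0,low[1]=0,low[2]=0,low[3]=?,low[4]=?,low[5]=?); scc=(scc[0]=?,scc[1]=?,scc[2]=?,scc[3]=?,scc[4]=?,scc[5]=?)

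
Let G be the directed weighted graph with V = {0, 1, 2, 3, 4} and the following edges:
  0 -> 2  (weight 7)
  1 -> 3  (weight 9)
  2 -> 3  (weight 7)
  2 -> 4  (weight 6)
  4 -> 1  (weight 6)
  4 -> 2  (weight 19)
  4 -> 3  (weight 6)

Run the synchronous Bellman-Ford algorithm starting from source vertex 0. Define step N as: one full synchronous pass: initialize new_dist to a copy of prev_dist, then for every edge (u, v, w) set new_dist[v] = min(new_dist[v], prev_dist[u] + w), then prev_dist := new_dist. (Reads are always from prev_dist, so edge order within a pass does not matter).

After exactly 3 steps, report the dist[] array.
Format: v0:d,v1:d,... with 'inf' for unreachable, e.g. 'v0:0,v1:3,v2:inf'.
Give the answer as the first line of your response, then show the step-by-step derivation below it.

v0:0,v1:19,v2:7,v3:14,v4:13

step 1: dist = v0:0,v1:inf,v2:7,v3:inf,v4:inf
step 2: dist = v0:0,v1:inf,v2:7,v3:14,v4:13
step 3: dist = v0:0,v1:19,v2:7,v3:14,v4:13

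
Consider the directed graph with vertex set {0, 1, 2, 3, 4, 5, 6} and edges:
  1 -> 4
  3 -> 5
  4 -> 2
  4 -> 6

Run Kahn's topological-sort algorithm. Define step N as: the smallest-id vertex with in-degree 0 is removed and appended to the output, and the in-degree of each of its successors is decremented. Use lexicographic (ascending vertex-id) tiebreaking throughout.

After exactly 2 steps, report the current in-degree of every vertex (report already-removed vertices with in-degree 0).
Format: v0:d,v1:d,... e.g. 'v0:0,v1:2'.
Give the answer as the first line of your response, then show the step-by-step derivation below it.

v0:0,v1:0,v2:1,v3:0,v4:0,v5:1,v6:1

step 1: output 0; order=[0]; indeg=(0,0,1,0,1,1,1)
step 2: output 1; order=[0,1]; indeg=(0,0,1,0,0,1,1)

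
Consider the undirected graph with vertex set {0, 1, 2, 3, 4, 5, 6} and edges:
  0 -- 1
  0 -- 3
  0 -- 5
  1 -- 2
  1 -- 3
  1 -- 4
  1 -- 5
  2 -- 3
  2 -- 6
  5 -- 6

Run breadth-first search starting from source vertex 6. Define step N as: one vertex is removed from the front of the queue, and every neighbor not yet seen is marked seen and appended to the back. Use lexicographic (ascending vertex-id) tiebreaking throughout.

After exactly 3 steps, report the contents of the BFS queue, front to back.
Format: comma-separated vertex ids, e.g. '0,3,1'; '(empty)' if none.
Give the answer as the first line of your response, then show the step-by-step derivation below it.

1,3,0

step 1: dequeue 6; queue=[2,5]; order=6
step 2: dequeue 2; queue=[5,1,3]; order=6,2
step 3: dequeue 5; queue=[1,3,0]; order=6,2,5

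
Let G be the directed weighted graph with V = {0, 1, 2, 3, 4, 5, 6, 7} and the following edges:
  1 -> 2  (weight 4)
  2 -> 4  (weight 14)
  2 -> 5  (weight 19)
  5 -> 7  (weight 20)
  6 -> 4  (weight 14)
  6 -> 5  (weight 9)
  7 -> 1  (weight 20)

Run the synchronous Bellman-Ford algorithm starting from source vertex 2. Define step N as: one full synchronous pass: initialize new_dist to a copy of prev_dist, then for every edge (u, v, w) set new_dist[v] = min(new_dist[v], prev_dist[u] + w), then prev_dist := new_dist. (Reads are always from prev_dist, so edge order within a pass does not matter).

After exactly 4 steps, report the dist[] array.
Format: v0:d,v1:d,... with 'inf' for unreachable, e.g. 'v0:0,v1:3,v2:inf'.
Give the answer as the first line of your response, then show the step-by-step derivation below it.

v0:inf,v1:59,v2:0,v3:inf,v4:14,v5:19,v6:inf,v7:39

step 1: dist = v0:inf,v1:inf,v2:0,v3:inf,v4:14,v5:19,v6:inf,v7:inf
step 2: dist = v0:inf,v1:inf,v2:0,v3:inf,v4:14,v5:19,v6:inf,v7:39
step 3: dist = v0:inf,v1:59,v2:0,v3:inf,v4:14,v5:19,v6:inf,v7:39
step 4: dist = v0:inf,v1:59,v2:0,v3:inf,v4:14,v5:19,v6:inf,v7:39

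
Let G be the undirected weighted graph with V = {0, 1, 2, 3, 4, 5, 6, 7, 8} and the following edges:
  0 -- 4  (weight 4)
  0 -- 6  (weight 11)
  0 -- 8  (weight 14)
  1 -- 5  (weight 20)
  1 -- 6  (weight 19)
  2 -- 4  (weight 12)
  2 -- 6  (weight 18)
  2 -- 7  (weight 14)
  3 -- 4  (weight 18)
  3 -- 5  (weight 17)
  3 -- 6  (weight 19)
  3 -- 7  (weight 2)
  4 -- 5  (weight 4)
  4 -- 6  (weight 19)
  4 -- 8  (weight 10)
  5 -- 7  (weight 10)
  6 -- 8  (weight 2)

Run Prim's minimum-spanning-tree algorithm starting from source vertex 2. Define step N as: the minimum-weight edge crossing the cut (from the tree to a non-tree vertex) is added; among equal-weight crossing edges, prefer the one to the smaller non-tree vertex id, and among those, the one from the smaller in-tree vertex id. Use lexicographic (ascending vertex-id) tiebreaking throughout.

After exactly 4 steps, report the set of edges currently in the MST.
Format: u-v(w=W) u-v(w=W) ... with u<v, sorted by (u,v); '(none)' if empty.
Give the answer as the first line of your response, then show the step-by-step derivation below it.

0-4(w=4) 2-4(w=12) 4-5(w=4) 5-7(w=10)

step 1: add edge 2-4 (w=12); MST = {2-4(w=12)}
step 2: add edge 0-4 (w=4); MST = {0-4(w=4) 2-4(w=12)}
step 3: add edge 4-5 (w=4); MST = {0-4(w=4) 2-4(w=12) 4-5(w=4)}
step 4: add edge 5-7 (w=10); MST = {0-4(w=4) 2-4(w=12) 4-5(w=4) 5-7(w=10)}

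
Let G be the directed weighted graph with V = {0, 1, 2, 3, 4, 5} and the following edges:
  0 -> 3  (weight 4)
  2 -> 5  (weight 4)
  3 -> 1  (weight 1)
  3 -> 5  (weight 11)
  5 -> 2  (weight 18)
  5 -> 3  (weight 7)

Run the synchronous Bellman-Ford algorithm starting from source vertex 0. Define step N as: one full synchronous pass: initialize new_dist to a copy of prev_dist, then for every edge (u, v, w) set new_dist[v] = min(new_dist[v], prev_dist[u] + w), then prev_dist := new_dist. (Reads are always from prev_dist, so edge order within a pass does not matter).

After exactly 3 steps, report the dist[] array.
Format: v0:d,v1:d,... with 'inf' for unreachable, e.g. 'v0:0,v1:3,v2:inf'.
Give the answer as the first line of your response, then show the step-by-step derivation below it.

v0:0,v1:5,v2:33,v3:4,v4:inf,v5:15

step 1: dist = v0:0,v1:inf,v2:inf,v3:4,v4:inf,v5:inf
step 2: dist = v0:0,v1:5,v2:inf,v3:4,v4:inf,v5:15
step 3: dist = v0:0,v1:5,v2:33,v3:4,v4:inf,v5:15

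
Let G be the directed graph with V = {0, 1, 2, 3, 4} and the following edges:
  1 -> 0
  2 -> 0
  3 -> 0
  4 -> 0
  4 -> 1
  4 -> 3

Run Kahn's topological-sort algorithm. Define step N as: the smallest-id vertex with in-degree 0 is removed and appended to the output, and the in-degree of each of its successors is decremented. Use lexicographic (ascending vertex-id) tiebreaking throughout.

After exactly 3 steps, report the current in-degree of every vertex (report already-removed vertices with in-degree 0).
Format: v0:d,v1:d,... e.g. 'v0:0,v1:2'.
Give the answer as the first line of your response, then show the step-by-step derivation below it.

v0:1,v1:0,v2:0,v3:0,v4:0

step 1: output 2; order=[2]; indeg=(3,1,0,1,0)
step 2: output 4; order=[2,4]; indeg=(2,0,0,0,0)
step 3: output 1; order=[2,4,1]; indeg=(1,0,0,0,0)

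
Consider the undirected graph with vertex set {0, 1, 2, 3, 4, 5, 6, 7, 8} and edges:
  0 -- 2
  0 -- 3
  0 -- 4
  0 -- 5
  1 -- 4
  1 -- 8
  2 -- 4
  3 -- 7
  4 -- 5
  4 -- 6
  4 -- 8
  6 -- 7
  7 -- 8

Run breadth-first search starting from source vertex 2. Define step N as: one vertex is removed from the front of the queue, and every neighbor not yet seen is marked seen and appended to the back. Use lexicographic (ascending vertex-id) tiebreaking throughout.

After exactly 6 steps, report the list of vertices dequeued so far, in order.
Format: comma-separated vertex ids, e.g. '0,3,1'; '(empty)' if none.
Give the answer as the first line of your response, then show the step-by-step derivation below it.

2,0,4,3,5,1

step 1: dequeue 2; queue=[0,4]; order=2
step 2: dequeue 0; queue=[4,3,5]; order=2,0
step 3: dequeue 4; queue=[3,5,1,6,8]; order=2,0,4
step 4: dequeue 3; queue=[5,1,6,8,7]; order=2,0,4,3
step 5: dequeue 5; queue=[1,6,8,7]; order=2,0,4,3,5
step 6: dequeue 1; queue=[6,8,7]; order=2,0,4,3,5,1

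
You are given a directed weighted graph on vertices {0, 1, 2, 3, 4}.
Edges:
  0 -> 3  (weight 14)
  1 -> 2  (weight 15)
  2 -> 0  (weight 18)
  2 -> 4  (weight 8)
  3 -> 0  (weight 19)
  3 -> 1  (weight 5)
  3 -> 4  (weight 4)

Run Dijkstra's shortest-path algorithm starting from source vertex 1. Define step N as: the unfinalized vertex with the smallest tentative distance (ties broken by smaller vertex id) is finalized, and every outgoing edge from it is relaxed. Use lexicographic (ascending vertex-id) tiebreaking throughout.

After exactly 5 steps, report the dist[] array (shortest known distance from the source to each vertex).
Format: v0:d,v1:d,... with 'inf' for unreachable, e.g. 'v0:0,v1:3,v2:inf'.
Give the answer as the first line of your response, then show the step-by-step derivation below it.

v0:33,v1:0,v2:15,v3:47,v4:23

step 1: dist = v0:inf,v1:0,v2:15,v3:inf,v4:inf
step 2: dist = v0:33,v1:0,v2:15,v3:inf,v4:23
step 3: dist = v0:33,v1:0,v2:15,v3:inf,v4:23
step 4: dist = v0:33,v1:0,v2:15,v3:47,v4:23
step 5: dist = v0:33,v1:0,v2:15,v3:47,v4:23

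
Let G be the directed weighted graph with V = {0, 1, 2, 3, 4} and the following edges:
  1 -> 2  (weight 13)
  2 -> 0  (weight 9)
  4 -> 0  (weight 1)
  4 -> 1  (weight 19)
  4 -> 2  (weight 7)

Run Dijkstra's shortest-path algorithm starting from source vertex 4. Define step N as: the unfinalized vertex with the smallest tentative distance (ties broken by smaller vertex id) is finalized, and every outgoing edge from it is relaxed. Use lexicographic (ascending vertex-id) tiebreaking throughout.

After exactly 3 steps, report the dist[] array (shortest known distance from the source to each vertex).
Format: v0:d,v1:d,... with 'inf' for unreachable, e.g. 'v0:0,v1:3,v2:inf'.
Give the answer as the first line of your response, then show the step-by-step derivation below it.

v0:1,v1:19,v2:7,v3:inf,v4:0

step 1: dist = v0:1,v1:19,v2:7,v3:inf,v4:0
step 2: dist = v0:1,v1:19,v2:7,v3:inf,v4:0
step 3: dist = v0:1,v1:19,v2:7,v3:inf,v4:0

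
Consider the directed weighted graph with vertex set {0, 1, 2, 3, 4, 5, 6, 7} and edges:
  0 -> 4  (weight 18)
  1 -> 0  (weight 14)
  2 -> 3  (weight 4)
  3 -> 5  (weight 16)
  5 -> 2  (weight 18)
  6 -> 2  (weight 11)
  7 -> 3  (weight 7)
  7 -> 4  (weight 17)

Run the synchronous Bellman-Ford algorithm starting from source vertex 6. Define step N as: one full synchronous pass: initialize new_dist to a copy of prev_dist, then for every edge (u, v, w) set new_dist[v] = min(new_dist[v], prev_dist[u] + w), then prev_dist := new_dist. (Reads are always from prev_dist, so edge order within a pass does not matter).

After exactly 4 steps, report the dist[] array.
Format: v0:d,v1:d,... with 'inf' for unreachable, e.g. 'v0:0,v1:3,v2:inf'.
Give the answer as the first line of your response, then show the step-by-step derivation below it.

v0:inf,v1:inf,v2:11,v3:15,v4:inf,v5:31,v6:0,v7:inf

step 1: dist = v0:inf,v1:inf,v2:11,v3:inf,v4:inf,v5:inf,v6:0,v7:inf
step 2: dist = v0:inf,v1:inf,v2:11,v3:15,v4:inf,v5:inf,v6:0,v7:inf
step 3: dist = v0:inf,v1:inf,v2:11,v3:15,v4:inf,v5:31,v6:0,v7:inf
step 4: dist = v0:inf,v1:inf,v2:11,v3:15,v4:inf,v5:31,v6:0,v7:inf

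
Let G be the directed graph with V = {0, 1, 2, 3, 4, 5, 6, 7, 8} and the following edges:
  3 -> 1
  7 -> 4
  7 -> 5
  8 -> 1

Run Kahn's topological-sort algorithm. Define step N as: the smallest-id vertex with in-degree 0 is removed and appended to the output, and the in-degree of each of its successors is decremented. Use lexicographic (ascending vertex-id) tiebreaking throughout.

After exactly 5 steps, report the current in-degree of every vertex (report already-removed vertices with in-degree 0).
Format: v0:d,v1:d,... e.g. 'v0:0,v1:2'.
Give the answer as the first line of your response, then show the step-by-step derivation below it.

v0:0,v1:1,v2:0,v3:0,v4:0,v5:0,v6:0,v7:0,v8:0

step 1: output 0; order=[0]; indeg=(0,2,0,0,1,1,0,0,0)
step 2: output 2; order=[0,2]; indeg=(0,2,0,0,1,1,0,0,0)
step 3: output 3; order=[0,2,3]; indeg=(0,1,0,0,1,1,0,0,0)
step 4: output 6; order=[0,2,3,6]; indeg=(0,1,0,0,1,1,0,0,0)
step 5: output 7; order=[0,2,3,6,7]; indeg=(0,1,0,0,0,0,0,0,0)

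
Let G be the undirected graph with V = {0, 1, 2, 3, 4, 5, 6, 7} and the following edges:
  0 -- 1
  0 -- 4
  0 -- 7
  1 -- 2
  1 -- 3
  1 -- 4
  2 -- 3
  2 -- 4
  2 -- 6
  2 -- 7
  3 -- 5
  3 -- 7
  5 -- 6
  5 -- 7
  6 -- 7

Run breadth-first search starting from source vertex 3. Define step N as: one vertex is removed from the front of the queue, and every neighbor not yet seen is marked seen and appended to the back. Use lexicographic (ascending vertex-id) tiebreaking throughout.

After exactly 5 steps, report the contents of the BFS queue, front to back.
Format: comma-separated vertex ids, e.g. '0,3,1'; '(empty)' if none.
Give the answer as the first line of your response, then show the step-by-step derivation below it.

0,4,6

step 1: dequeue 3; queue=[1,2,5,7]; order=3
step 2: dequeue 1; queue=[2,5,7,0,4]; order=3,1
step 3: dequeue 2; queue=[5,7,0,4,6]; order=3,1,2
step 4: dequeue 5; queue=[7,0,4,6]; order=3,1,2,5
step 5: dequeue 7; queue=[0,4,6]; order=3,1,2,5,7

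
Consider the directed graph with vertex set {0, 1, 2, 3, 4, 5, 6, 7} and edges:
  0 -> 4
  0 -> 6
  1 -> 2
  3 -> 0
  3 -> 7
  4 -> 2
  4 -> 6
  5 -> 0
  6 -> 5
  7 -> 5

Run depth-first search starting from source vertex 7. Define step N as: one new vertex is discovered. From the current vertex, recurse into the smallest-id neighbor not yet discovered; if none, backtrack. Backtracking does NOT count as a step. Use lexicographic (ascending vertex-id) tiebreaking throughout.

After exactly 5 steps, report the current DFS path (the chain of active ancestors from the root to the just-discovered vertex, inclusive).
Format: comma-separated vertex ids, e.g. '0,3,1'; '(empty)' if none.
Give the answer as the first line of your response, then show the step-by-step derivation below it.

7,5,0,4,2

step 1: discover 7; path=7; order=7
step 2: discover 5; path=7>5; order=7,5
step 3: discover 0; path=7>5>0; order=7,5,0
step 4: discover 4; path=7>5>0>4; order=7,5,0,4
step 5: discover 2; path=7>5>0>4>2; order=7,5,0,4,2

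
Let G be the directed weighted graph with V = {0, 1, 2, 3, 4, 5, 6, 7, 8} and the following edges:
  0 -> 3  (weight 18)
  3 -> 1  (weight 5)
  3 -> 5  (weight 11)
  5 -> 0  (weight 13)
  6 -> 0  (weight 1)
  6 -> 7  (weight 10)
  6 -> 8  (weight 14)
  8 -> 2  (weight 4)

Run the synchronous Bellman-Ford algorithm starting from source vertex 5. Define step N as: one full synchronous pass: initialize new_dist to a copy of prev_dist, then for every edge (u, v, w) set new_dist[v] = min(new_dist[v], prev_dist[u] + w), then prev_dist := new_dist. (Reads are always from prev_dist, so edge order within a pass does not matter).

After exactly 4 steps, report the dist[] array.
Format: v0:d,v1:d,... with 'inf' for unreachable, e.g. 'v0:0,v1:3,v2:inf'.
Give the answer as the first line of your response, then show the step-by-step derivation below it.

v0:13,v1:36,v2:inf,v3:31,v4:inf,v5:0,v6:inf,v7:inf,v8:inf

step 1: dist = v0:13,v1:inf,v2:inf,v3:inf,v4:inf,v5:0,v6:inf,v7:inf,v8:inf
step 2: dist = v0:13,v1:inf,v2:inf,v3:31,v4:inf,v5:0,v6:inf,v7:inf,v8:inf
step 3: dist = v0:13,v1:36,v2:inf,v3:31,v4:inf,v5:0,v6:inf,v7:inf,v8:inf
step 4: dist = v0:13,v1:36,v2:inf,v3:31,v4:inf,v5:0,v6:inf,v7:inf,v8:inf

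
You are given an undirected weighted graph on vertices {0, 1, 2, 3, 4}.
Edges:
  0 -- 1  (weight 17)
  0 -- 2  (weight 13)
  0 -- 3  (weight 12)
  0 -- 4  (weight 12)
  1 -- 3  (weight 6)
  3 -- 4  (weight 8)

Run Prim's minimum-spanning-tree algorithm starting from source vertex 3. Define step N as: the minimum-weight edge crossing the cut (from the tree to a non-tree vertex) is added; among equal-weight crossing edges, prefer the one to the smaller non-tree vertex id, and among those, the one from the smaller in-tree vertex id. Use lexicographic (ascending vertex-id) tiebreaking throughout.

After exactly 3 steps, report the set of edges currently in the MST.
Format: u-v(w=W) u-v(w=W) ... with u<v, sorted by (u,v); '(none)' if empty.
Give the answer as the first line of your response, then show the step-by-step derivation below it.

0-3(w=12) 1-3(w=6) 3-4(w=8)

step 1: add edge 1-3 (w=6); MST = {1-3(w=6)}
step 2: add edge 3-4 (w=8); MST = {1-3(w=6) 3-4(w=8)}
step 3: add edge 0-3 (w=12); MST = {0-3(w=12) 1-3(w=6) 3-4(w=8)}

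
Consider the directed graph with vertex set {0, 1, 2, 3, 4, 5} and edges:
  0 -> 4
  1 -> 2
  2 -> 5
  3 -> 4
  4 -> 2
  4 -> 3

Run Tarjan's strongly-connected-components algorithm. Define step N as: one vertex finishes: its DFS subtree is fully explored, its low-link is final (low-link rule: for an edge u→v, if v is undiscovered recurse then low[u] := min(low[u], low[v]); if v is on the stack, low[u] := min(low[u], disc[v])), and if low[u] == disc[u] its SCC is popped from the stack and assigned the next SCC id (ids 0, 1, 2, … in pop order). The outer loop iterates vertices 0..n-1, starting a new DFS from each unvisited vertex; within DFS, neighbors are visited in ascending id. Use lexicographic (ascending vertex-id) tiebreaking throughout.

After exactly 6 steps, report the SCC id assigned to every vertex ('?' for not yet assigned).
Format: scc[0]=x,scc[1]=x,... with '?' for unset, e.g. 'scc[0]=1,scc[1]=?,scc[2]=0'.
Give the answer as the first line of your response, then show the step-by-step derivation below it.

scc[0]=3,scc[1]=4,scc[2]=1,scc[3]=2,scc[4]=2,scc[5]=0

step 1: low=(low[0]=0,low[1]=?,low[2]=2,low[3]=?,low[4]=1,low[5]=3); scc=(scc[0]=?,scc[1]=?,scc[2]=?,scc[3]=?,scc[4]=?,scc[5]=0)
step 2: low=(low[0]=0,low[1]=?,low[2]=2,low[3]=?,low[4]=1,low[5]=3); scc=(scc[0]=?,scc[1]=?,scc[2]=1,scc[3]=?,scc[4]=?,scc[5]=0)
step 3: low=(low[0]=0,low[1]=?,low[2]=2,low[3]=1,low[4]=1,low[5]=3); scc=(scc[0]=?,scc[1]=?,scc[2]=1,scc[3]=?,scc[4]=?,scc[5]=0)
step 4: low=(low[0]=0,low[1]=?,low[2]=2,low[3]=1,low[4]=1,low[5]=3); scc=(scc[0]=?,scc[1]=?,scc[2]=1,scc[3]=2,scc[4]=2,scc[5]=0)
step 5: low=(low[0]=0,low[1]=?,low[2]=2,low[3]=1,low[4]=1,low[5]=3); scc=(scc[0]=3,scc[1]=?,scc[2]=1,scc[3]=2,scc[4]=2,scc[5]=0)
step 6: low=(low[0]=0,low[1]=5,low[2]=2,low[3]=1,low[4]=1,low[5]=3); scc=(scc[0]=3,scc[1]=4,scc[2]=1,scc[3]=2,scc[4]=2,scc[5]=0)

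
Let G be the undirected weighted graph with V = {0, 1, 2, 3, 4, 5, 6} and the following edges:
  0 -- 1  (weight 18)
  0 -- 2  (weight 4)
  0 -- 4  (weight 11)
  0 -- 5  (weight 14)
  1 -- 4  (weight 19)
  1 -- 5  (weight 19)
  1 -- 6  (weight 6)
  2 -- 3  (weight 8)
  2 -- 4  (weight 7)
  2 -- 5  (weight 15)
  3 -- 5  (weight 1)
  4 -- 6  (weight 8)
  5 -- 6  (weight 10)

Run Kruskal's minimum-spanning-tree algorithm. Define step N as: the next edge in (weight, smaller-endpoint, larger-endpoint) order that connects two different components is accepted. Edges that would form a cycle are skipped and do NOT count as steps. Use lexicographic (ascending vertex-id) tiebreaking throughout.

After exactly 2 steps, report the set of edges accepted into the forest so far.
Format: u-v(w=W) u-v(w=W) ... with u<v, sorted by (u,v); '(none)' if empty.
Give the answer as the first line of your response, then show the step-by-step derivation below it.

0-2(w=4) 3-5(w=1)

step 1: add edge 3-5 (w=1); MST = {3-5(w=1)}
step 2: add edge 0-2 (w=4); MST = {0-2(w=4) 3-5(w=1)}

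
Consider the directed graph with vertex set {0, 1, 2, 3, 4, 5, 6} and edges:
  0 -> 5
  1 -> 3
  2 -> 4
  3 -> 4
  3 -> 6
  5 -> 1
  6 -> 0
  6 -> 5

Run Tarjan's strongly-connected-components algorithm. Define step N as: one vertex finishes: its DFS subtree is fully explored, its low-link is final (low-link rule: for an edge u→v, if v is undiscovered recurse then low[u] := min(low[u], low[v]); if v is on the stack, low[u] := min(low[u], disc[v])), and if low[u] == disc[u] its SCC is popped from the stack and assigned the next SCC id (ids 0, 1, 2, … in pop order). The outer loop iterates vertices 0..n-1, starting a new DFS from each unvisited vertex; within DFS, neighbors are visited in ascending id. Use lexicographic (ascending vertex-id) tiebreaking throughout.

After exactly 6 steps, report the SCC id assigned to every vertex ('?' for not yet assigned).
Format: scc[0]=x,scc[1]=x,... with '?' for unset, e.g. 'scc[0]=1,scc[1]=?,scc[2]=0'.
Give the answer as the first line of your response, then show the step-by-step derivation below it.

scc[0]=1,scc[1]=1,scc[2]=?,scc[3]=1,scc[4]=0,scc[5]=1,scc[6]=1

step 1: low=(low[0]=0,low[1]=2,low[2]=?,low[3]=3,low[4]=4,low[5]=1,low[6]=?); scc=(scc[0]=?,scc[1]=?,scc[2]=?,scc[3]=?,scc[4]=0,scc[5]=?,scc[6]=?)
step 2: low=(low[0]=0,low[1]=2,low[2]=?,low[3]=3,low[4]=4,low[5]=1,low[6]=0); scc=(scc[0]=?,scc[1]=?,scc[2]=?,scc[3]=?,scc[4]=0,scc[5]=?,scc[6]=?)
step 3: low=(low[0]=0,low[1]=2,low[2]=?,low[3]=0,low[4]=4,low[5]=1,low[6]=0); scc=(scc[0]=?,scc[1]=?,scc[2]=?,scc[3]=?,scc[4]=0,scc[5]=?,scc[6]=?)
step 4: low=(low[0]=0,low[1]=0,low[2]=?,low[3]=0,low[4]=4,low[5]=1,low[6]=0); scc=(scc[0]=?,scc[1]=?,scc[2]=?,scc[3]=?,scc[4]=0,scc[5]=?,scc[6]=?)
step 5: low=(low[0]=0,low[1]=0,low[2]=?,low[3]=0,low[4]=4,low[5]=0,low[6]=0); scc=(scc[0]=?,scc[1]=?,scc[2]=?,scc[3]=?,scc[4]=0,scc[5]=?,scc[6]=?)
step 6: low=(low[0]=0,low[1]=0,low[2]=?,low[3]=0,low[4]=4,low[5]=0,low[6]=0); scc=(scc[0]=1,scc[1]=1,scc[2]=?,scc[3]=1,scc[4]=0,scc[5]=1,scc[6]=1)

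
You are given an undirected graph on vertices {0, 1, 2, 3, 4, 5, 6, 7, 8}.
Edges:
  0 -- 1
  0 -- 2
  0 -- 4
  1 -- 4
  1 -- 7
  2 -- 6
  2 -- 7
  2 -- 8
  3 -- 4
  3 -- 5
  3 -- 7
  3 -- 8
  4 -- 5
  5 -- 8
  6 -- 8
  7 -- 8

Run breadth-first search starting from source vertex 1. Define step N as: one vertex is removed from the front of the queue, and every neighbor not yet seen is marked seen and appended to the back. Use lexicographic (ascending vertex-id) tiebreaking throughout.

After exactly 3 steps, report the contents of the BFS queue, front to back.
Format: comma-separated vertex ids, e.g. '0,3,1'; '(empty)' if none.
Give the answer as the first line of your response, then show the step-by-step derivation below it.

7,2,3,5

step 1: dequeue 1; queue=[0,4,7]; order=1
step 2: dequeue 0; queue=[4,7,2]; order=1,0
step 3: dequeue 4; queue=[7,2,3,5]; order=1,0,4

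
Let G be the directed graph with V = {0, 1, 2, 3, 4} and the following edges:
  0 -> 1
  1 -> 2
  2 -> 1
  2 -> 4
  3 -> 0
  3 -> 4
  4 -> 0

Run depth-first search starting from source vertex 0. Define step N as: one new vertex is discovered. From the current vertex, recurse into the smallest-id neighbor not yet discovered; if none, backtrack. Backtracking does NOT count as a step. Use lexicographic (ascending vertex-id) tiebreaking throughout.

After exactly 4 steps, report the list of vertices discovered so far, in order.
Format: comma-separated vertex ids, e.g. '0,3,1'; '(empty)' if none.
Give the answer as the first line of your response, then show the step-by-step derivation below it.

0,1,2,4

step 1: discover 0; path=0; order=0
step 2: discover 1; path=0>1; order=0,1
step 3: discover 2; path=0>1>2; order=0,1,2
step 4: discover 4; path=0>1>2>4; order=0,1,2,4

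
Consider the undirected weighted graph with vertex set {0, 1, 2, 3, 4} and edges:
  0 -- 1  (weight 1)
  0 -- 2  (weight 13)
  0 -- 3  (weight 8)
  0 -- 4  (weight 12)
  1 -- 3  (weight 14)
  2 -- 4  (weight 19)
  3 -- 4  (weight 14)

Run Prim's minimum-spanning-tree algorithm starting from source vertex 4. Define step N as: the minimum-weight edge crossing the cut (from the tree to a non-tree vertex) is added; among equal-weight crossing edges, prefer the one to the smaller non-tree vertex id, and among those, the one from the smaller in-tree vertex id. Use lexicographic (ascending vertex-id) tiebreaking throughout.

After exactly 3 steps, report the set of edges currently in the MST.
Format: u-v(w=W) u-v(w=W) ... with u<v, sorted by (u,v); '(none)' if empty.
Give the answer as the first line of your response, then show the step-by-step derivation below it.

0-1(w=1) 0-3(w=8) 0-4(w=12)

step 1: add edge 0-4 (w=12); MST = {0-4(w=12)}
step 2: add edge 0-1 (w=1); MST = {0-1(w=1) 0-4(w=12)}
step 3: add edge 0-3 (w=8); MST = {0-1(w=1) 0-3(w=8) 0-4(w=12)}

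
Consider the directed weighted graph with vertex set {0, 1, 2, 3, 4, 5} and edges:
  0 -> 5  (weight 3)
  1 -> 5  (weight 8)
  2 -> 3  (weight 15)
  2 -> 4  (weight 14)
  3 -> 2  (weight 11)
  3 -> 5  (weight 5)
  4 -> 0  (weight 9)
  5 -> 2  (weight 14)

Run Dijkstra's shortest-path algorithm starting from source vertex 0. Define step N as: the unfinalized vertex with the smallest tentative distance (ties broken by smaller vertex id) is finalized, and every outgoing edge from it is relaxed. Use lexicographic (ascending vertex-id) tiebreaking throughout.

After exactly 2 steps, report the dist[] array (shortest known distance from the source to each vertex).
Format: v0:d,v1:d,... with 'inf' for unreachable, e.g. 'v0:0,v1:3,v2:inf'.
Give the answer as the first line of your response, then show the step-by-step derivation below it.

v0:0,v1:inf,v2:17,v3:inf,v4:inf,v5:3

step 1: dist = v0:0,v1:inf,v2:inf,v3:inf,v4:inf,v5:3
step 2: dist = v0:0,v1:inf,v2:17,v3:inf,v4:inf,v5:3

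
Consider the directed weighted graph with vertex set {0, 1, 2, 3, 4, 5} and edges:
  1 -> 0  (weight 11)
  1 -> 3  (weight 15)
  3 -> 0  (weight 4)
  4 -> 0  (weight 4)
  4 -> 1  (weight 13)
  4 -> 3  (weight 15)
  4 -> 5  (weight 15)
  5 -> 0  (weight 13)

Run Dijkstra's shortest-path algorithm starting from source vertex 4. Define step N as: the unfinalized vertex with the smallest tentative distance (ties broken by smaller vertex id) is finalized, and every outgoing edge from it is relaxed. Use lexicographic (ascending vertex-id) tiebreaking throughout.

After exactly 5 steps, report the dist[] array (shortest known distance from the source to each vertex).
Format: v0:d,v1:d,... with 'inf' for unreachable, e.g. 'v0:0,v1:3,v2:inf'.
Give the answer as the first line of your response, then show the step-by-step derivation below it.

v0:4,v1:13,v2:inf,v3:15,v4:0,v5:15

step 1: dist = v0:4,v1:13,v2:inf,v3:15,v4:0,v5:15
step 2: dist = v0:4,v1:13,v2:inf,v3:15,v4:0,v5:15
step 3: dist = v0:4,v1:13,v2:inf,v3:15,v4:0,v5:15
step 4: dist = v0:4,v1:13,v2:inf,v3:15,v4:0,v5:15
step 5: dist = v0:4,v1:13,v2:inf,v3:15,v4:0,v5:15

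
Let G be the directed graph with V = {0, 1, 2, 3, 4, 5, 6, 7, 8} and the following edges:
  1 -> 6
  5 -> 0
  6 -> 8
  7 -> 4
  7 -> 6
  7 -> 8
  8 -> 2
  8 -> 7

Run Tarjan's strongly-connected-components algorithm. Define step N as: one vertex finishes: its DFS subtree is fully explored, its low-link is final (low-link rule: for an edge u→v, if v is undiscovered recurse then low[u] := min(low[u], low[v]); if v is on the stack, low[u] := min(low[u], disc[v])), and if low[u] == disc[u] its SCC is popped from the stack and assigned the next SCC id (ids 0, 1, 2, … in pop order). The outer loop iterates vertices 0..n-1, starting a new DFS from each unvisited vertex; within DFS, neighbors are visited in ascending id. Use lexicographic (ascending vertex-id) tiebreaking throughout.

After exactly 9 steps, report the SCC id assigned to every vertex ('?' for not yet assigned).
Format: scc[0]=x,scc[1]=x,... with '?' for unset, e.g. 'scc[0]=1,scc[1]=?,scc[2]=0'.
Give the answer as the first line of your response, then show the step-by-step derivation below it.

scc[0]=0,scc[1]=4,scc[2]=1,scc[3]=5,scc[4]=2,scc[5]=6,scc[6]=3,scc[7]=3,scc[8]=3

step 1: low=(low[0]=0,low[1]=?,low[2]=?,low[3]=?,low[4]=?,low[5]=?,low[6]=?,low[7]=?,low[8]=?); scc=(scc[0]=0,scc[1]=?,scc[2]=?,scc[3]=?,scc[4]=?,scc[5]=?,scc[6]=?,scc[7]=?,scc[8]=?)
step 2: low=(low[0]=0,low[1]=1,low[2]=4,low[3]=?,low[4]=?,low[5]=?,low[6]=2,low[7]=?,low[8]=3); scc=(scc[0]=0,scc[1]=?,scc[2]=1,scc[3]=?,scc[4]=?,scc[5]=?,scc[6]=?,scc[7]=?,scc[8]=?)
step 3: low=(low[0]=0,low[1]=1,low[2]=4,low[3]=?,low[4]=6,low[5]=?,low[6]=2,low[7]=5,low[8]=3); scc=(scc[0]=0,scc[1]=?,scc[2]=1,scc[3]=?,scc[4]=2,scc[5]=?,scc[6]=?,scc[7]=?,scc[8]=?)
step 4: low=(low[0]=0,low[1]=1,low[2]=4,low[3]=?,low[4]=6,low[5]=?,low[6]=2,low[7]=2,low[8]=3); scc=(scc[0]=0,scc[1]=?,scc[2]=1,scc[3]=?,scc[4]=2,scc[5]=?,scc[6]=?,scc[7]=?,scc[8]=?)
step 5: low=(low[0]=0,low[1]=1,low[2]=4,low[3]=?,low[4]=6,low[5]=?,low[6]=2,low[7]=2,low[8]=2); scc=(scc[0]=0,scc[1]=?,scc[2]=1,scc[3]=?,scc[4]=2,scc[5]=?,scc[6]=?,scc[7]=?,scc[8]=?)
step 6: low=(low[0]=0,low[1]=1,low[2]=4,low[3]=?,low[4]=6,low[5]=?,low[6]=2,low[7]=2,low[8]=2); scc=(scc[0]=0,scc[1]=?,scc[2]=1,scc[3]=?,scc[4]=2,scc[5]=?,scc[6]=3,scc[7]=3,scc[8]=3)
step 7: low=(low[0]=0,low[1]=1,low[2]=4,low[3]=?,low[4]=6,low[5]=?,low[6]=2,low[7]=2,low[8]=2); scc=(scc[0]=0,scc[1]=4,scc[2]=1,scc[3]=?,scc[4]=2,scc[5]=?,scc[6]=3,scc[7]=3,scc[8]=3)
step 8: low=(low[0]=0,low[1]=1,low[2]=4,low[3]=7,low[4]=6,low[5]=?,low[6]=2,low[7]=2,low[8]=2); scc=(scc[0]=0,scc[1]=4,scc[2]=1,scc[3]=5,scc[4]=2,scc[5]=?,scc[6]=3,scc[7]=3,scc[8]=3)
step 9: low=(low[0]=0,low[1]=1,low[2]=4,low[3]=7,low[4]=6,low[5]=8,low[6]=2,low[7]=2,low[8]=2); scc=(scc[0]=0,scc[1]=4,scc[2]=1,scc[3]=5,scc[4]=2,scc[5]=6,scc[6]=3,scc[7]=3,scc[8]=3)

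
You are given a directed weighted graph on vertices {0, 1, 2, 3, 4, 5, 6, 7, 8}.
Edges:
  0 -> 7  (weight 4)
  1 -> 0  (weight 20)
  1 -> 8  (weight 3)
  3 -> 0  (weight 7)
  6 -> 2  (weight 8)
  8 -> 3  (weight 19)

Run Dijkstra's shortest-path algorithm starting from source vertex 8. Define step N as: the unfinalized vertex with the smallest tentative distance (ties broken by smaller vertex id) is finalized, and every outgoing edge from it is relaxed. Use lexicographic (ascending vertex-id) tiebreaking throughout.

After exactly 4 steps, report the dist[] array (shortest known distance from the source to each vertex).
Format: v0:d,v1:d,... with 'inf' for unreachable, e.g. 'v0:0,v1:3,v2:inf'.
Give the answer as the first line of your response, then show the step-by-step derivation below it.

v0:26,v1:inf,v2:inf,v3:19,v4:inf,v5:inf,v6:inf,v7:30,v8:0

step 1: dist = v0:inf,v1:inf,v2:inf,v3:19,v4:inf,v5:inf,v6:inf,v7:inf,v8:0
step 2: dist = v0:26,v1:inf,v2:inf,v3:19,v4:inf,v5:inf,v6:inf,v7:inf,v8:0
step 3: dist = v0:26,v1:inf,v2:inf,v3:19,v4:inf,v5:inf,v6:inf,v7:30,v8:0
step 4: dist = v0:26,v1:inf,v2:inf,v3:19,v4:inf,v5:inf,v6:inf,v7:30,v8:0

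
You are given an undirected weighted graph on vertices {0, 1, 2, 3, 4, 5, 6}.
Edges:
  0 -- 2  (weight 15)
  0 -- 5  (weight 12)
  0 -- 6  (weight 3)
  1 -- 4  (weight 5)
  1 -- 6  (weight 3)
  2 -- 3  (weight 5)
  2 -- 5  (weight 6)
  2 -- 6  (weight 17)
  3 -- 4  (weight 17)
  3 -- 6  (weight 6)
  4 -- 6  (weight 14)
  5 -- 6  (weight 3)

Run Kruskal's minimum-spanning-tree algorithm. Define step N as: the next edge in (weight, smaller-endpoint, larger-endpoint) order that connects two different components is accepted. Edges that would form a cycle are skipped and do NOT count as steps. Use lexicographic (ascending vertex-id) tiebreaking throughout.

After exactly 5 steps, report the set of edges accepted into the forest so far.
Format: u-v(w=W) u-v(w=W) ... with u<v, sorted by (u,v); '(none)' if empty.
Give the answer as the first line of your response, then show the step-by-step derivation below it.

0-6(w=3) 1-4(w=5) 1-6(w=3) 2-3(w=5) 5-6(w=3)

step 1: add edge 0-6 (w=3); MST = {0-6(w=3)}
step 2: add edge 1-6 (w=3); MST = {0-6(w=3) 1-6(w=3)}
step 3: add edge 5-6 (w=3); MST = {0-6(w=3) 1-6(w=3) 5-6(w=3)}
step 4: add edge 1-4 (w=5); MST = {0-6(w=3) 1-4(w=5) 1-6(w=3) 5-6(w=3)}
step 5: add edge 2-3 (w=5); MST = {0-6(w=3) 1-4(w=5) 1-6(w=3) 2-3(w=5) 5-6(w=3)}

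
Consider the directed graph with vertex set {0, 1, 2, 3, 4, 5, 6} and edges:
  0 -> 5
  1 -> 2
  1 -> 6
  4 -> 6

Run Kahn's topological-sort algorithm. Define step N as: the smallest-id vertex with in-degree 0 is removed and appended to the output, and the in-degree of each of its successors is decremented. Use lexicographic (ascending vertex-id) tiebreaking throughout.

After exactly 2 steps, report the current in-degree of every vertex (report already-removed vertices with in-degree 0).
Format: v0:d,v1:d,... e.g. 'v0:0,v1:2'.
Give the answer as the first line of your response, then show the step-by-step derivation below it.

v0:0,v1:0,v2:0,v3:0,v4:0,v5:0,v6:1

step 1: output 0; order=[0]; indeg=(0,0,1,0,0,0,2)
step 2: output 1; order=[0,1]; indeg=(0,0,0,0,0,0,1)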